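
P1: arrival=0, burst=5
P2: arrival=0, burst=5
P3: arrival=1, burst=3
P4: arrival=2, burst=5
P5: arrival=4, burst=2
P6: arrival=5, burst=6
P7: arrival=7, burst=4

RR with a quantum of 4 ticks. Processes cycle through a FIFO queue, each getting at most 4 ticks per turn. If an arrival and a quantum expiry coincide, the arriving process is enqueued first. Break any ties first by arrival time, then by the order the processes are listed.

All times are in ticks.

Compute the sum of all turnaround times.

138

Timeline: | P1 0-4 | P2 4-8 | P3 8-11 | P4 11-15 | P5 15-17 | P1 17-18 | P6 18-22 | P7 22-26 | P2 26-27 | P4 27-28 | P6 28-30 |
Completion: P1=18  P2=27  P3=11  P4=28  P5=17  P6=30  P7=26
Turnaround (C−A): P1=18  P2=27  P3=10  P4=26  P5=13  P6=25  P7=19
Turnaround = completion − arrival: P1=18, P2=27, P3=10, P4=26, P5=13, P6=25, P7=19
Total turnaround = 18 + 27 + 10 + 26 + 13 + 25 + 19 = 138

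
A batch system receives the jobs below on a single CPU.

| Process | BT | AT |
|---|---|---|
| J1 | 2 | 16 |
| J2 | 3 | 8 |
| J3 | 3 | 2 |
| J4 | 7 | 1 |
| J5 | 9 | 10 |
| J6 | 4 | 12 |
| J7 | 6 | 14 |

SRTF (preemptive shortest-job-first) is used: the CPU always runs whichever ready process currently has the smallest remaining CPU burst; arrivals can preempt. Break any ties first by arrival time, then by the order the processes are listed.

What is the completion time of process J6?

Schedule: | idle 0-1 | J4 1-2 | J3 2-5 | J4 5-11 | J2 11-14 | J6 14-18 | J1 18-20 | J7 20-26 | J5 26-35 |
Completion: J1=20  J2=14  J3=5  J4=11  J5=35  J6=18  J7=26

18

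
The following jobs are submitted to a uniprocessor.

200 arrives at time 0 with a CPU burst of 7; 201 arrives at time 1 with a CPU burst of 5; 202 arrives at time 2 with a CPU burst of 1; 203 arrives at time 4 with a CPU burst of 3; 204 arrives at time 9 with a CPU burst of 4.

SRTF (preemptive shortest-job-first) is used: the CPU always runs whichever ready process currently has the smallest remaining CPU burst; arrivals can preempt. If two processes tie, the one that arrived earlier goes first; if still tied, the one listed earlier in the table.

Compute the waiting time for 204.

Timeline: | 200 0-1 | 201 1-2 | 202 2-3 | 201 3-7 | 203 7-10 | 204 10-14 | 200 14-20 |
Completion: 200=20  201=7  202=3  203=10  204=14
Turnaround (C−A): 200=20  201=6  202=1  203=6  204=5
Waiting(204) = turnaround − burst = 5 − 4 = 1

1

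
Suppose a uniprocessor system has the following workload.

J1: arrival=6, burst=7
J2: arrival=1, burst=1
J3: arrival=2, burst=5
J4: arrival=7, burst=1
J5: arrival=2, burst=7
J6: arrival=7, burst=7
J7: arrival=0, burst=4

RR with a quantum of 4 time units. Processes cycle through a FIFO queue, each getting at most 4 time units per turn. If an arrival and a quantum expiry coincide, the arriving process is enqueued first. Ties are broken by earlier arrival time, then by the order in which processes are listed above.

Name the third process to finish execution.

Gantt: | J7 0-4 | J2 4-5 | J3 5-9 | J5 9-13 | J1 13-17 | J4 17-18 | J6 18-22 | J3 22-23 | J5 23-26 | J1 26-29 | J6 29-32 |
Completion: J1=29  J2=5  J3=23  J4=18  J5=26  J6=32  J7=4
Finish order: J7 → J2 → J4 → J3 → J5 → J1 → J6

J4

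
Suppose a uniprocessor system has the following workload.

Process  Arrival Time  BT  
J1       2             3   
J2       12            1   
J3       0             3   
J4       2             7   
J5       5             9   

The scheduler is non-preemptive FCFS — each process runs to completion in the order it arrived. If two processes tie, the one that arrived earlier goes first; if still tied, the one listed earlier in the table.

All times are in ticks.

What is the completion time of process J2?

23

Schedule: | J3 0-3 | J1 3-6 | J4 6-13 | J5 13-22 | J2 22-23 |
Completion: J1=6  J2=23  J3=3  J4=13  J5=22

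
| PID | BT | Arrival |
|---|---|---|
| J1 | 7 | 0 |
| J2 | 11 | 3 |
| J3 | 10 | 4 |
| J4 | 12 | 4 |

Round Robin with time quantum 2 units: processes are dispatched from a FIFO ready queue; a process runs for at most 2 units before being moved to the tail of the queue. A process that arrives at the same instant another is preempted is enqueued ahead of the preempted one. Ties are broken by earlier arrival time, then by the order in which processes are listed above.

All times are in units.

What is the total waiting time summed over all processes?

81

Gantt: | J1 0-4 | J2 4-6 | J3 6-8 | J4 8-10 | J1 10-12 | J2 12-14 | J3 14-16 | J4 16-18 | J1 18-19 | J2 19-21 | J3 21-23 | J4 23-25 | J2 25-27 | J3 27-29 | J4 29-31 | J2 31-33 | J3 33-35 | J4 35-37 | J2 37-38 | J4 38-40 |
Completion: J1=19  J2=38  J3=35  J4=40
Turnaround (C−A): J1=19  J2=35  J3=31  J4=36
Waiting = turnaround − burst: J1=12, J2=24, J3=21, J4=24
Total waiting = 12 + 24 + 21 + 24 = 81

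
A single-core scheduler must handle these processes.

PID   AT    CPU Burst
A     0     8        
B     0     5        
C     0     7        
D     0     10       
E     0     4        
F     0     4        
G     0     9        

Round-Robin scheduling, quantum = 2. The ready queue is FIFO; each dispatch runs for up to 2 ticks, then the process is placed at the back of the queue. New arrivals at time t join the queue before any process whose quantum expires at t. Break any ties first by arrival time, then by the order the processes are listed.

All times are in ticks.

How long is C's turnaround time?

Timeline: | A 0-2 | B 2-4 | C 4-6 | D 6-8 | E 8-10 | F 10-12 | G 12-14 | A 14-16 | B 16-18 | C 18-20 | D 20-22 | E 22-24 | F 24-26 | G 26-28 | A 28-30 | B 30-31 | C 31-33 | D 33-35 | G 35-37 | A 37-39 | C 39-40 | D 40-42 | G 42-44 | D 44-46 | G 46-47 |
Completion: A=39  B=31  C=40  D=46  E=24  F=26  G=47
Turnaround(C) = completion − arrival = 40 − 0 = 40

40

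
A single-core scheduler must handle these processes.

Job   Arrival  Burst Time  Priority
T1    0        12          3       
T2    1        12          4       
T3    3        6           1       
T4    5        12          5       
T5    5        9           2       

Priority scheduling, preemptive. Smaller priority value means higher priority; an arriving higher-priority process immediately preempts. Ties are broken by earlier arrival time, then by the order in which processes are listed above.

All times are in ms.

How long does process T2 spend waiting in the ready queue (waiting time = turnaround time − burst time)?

Gantt: | T1 0-3 | T3 3-9 | T5 9-18 | T1 18-27 | T2 27-39 | T4 39-51 |
Completion: T1=27  T2=39  T3=9  T4=51  T5=18
Turnaround (C−A): T1=27  T2=38  T3=6  T4=46  T5=13
Waiting(T2) = turnaround − burst = 38 − 12 = 26

26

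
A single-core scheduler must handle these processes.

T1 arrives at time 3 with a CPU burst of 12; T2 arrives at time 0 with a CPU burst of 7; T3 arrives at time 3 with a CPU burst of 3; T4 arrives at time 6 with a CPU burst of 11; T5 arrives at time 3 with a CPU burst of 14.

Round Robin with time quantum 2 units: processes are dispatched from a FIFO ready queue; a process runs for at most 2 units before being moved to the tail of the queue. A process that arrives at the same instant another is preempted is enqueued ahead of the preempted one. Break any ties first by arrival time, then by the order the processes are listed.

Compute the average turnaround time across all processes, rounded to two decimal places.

Schedule: | T2 0-4 | T1 4-6 | T3 6-8 | T5 8-10 | T2 10-12 | T4 12-14 | T1 14-16 | T3 16-17 | T5 17-19 | T2 19-20 | T4 20-22 | T1 22-24 | T5 24-26 | T4 26-28 | T1 28-30 | T5 30-32 | T4 32-34 | T1 34-36 | T5 36-38 | T4 38-40 | T1 40-42 | T5 42-44 | T4 44-45 | T5 45-47 |
Completion: T1=42  T2=20  T3=17  T4=45  T5=47
Turnaround (C−A): T1=39  T2=20  T3=14  T4=39  T5=44
Turnaround times: T1=39, T2=20, T3=14, T4=39, T5=44
Average turnaround = (39+20+14+39+44) / 5 = 156/5 = 31.20

31.20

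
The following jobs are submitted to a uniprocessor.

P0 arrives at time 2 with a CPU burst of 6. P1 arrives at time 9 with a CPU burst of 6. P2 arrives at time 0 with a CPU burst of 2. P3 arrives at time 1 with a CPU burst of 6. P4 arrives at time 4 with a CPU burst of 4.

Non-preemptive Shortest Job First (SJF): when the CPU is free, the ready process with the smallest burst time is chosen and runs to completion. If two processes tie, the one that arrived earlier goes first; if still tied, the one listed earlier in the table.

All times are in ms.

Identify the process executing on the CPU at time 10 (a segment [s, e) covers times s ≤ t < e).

Timeline: | P2 0-2 | P3 2-8 | P4 8-12 | P0 12-18 | P1 18-24 |
Completion: P0=18  P1=24  P2=2  P3=8  P4=12
Turnaround (C−A): P0=16  P1=15  P2=2  P3=7  P4=8

P4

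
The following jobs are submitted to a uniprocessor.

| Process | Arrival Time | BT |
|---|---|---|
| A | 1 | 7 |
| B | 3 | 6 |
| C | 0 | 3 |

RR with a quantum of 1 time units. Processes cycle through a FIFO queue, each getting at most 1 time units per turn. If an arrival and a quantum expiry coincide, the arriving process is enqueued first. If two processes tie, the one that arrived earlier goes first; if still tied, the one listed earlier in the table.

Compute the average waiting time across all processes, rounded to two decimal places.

Schedule: | C 0-1 | A 1-2 | C 2-3 | A 3-4 | B 4-5 | C 5-6 | A 6-7 | B 7-8 | A 8-9 | B 9-10 | A 10-11 | B 11-12 | A 12-13 | B 13-14 | A 14-15 | B 15-16 |
Completion: A=15  B=16  C=6
Turnaround (C−A): A=14  B=13  C=6
Waiting times: A=7, B=7, C=3
Average waiting = (7+7+3) / 3 = 17/3 = 5.67

5.67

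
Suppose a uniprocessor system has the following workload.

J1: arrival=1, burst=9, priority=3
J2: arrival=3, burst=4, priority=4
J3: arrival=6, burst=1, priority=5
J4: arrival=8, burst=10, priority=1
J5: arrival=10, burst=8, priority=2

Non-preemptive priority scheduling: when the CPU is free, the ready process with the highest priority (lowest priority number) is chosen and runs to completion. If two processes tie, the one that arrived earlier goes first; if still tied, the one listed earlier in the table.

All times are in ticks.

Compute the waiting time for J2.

25

Timeline: | idle 0-1 | J1 1-10 | J4 10-20 | J5 20-28 | J2 28-32 | J3 32-33 |
Completion: J1=10  J2=32  J3=33  J4=20  J5=28
Turnaround (C−A): J1=9  J2=29  J3=27  J4=12  J5=18
Waiting(J2) = turnaround − burst = 29 − 4 = 25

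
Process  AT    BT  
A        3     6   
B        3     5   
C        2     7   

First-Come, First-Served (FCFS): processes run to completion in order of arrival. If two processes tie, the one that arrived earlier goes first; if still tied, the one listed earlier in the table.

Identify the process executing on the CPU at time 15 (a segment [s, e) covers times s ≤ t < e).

B

Timeline: | idle 0-2 | C 2-9 | A 9-15 | B 15-20 |
Completion: A=15  B=20  C=9
Turnaround (C−A): A=12  B=17  C=7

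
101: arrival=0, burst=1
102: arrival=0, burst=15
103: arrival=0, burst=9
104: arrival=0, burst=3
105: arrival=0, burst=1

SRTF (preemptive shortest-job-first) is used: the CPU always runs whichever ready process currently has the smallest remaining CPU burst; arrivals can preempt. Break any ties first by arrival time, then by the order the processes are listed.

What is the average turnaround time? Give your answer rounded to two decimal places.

10.20

Gantt: | 101 0-1 | 105 1-2 | 104 2-5 | 103 5-14 | 102 14-29 |
Completion: 101=1  102=29  103=14  104=5  105=2
Turnaround (C−A): 101=1  102=29  103=14  104=5  105=2
Turnaround times: 101=1, 102=29, 103=14, 104=5, 105=2
Average turnaround = (1+29+14+5+2) / 5 = 51/5 = 10.20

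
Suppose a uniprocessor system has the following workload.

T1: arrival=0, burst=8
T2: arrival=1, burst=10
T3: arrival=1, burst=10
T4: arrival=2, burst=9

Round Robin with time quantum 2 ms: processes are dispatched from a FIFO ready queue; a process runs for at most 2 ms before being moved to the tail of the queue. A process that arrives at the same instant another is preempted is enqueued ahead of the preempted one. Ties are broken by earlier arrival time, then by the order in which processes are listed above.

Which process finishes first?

Gantt: | T1 0-2 | T2 2-4 | T3 4-6 | T4 6-8 | T1 8-10 | T2 10-12 | T3 12-14 | T4 14-16 | T1 16-18 | T2 18-20 | T3 20-22 | T4 22-24 | T1 24-26 | T2 26-28 | T3 28-30 | T4 30-32 | T2 32-34 | T3 34-36 | T4 36-37 |
Completion: T1=26  T2=34  T3=36  T4=37
Finish order: T1 → T2 → T3 → T4

T1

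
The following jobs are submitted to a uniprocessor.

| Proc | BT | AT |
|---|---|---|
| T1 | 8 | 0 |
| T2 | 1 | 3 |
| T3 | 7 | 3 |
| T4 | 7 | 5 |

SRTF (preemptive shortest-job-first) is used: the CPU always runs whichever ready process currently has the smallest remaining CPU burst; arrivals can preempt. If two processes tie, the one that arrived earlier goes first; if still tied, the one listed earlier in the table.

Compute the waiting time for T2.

0

Schedule: | T1 0-3 | T2 3-4 | T1 4-9 | T3 9-16 | T4 16-23 |
Completion: T1=9  T2=4  T3=16  T4=23
Turnaround (C−A): T1=9  T2=1  T3=13  T4=18
Waiting(T2) = turnaround − burst = 1 − 1 = 0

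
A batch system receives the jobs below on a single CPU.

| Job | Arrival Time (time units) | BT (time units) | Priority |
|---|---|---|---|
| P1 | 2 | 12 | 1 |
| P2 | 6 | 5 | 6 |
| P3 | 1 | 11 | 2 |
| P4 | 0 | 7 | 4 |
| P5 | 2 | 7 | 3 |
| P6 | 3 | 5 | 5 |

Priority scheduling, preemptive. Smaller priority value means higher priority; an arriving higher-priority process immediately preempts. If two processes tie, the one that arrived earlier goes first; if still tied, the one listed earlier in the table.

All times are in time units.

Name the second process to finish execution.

P3

Timeline: | P4 0-1 | P3 1-2 | P1 2-14 | P3 14-24 | P5 24-31 | P4 31-37 | P6 37-42 | P2 42-47 |
Completion: P1=14  P2=47  P3=24  P4=37  P5=31  P6=42
Turnaround (C−A): P1=12  P2=41  P3=23  P4=37  P5=29  P6=39
Finish order: P1 → P3 → P5 → P4 → P6 → P2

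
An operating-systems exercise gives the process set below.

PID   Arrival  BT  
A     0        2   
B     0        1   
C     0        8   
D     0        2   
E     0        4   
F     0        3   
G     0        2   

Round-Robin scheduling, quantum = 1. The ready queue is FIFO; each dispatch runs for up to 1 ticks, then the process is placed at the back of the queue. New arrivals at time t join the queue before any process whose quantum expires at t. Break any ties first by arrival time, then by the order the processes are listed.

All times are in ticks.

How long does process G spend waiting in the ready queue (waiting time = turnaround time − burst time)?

Timeline: | A 0-1 | B 1-2 | C 2-3 | D 3-4 | E 4-5 | F 5-6 | G 6-7 | A 7-8 | C 8-9 | D 9-10 | E 10-11 | F 11-12 | G 12-13 | C 13-14 | E 14-15 | F 15-16 | C 16-17 | E 17-18 | C 18-22 |
Completion: A=8  B=2  C=22  D=10  E=18  F=16  G=13
Turnaround (C−A): A=8  B=2  C=22  D=10  E=18  F=16  G=13
Waiting(G) = turnaround − burst = 13 − 2 = 11

11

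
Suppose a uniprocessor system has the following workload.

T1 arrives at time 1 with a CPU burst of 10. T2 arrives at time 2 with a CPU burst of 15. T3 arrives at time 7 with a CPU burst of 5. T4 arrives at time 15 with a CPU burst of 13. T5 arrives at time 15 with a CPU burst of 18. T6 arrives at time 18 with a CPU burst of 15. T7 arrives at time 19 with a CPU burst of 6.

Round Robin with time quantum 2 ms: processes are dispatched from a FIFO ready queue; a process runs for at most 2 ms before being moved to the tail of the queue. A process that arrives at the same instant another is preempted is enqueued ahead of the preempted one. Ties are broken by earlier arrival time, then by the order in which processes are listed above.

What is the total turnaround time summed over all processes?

Schedule: | idle 0-1 | T1 1-3 | T2 3-5 | T1 5-7 | T2 7-9 | T3 9-11 | T1 11-13 | T2 13-15 | T3 15-17 | T1 17-19 | T4 19-21 | T5 21-23 | T2 23-25 | T3 25-26 | T6 26-28 | T7 28-30 | T1 30-32 | T4 32-34 | T5 34-36 | T2 36-38 | T6 38-40 | T7 40-42 | T4 42-44 | T5 44-46 | T2 46-48 | T6 48-50 | T7 50-52 | T4 52-54 | T5 54-56 | T2 56-58 | T6 58-60 | T4 60-62 | T5 62-64 | T2 64-65 | T6 65-67 | T4 67-69 | T5 69-71 | T6 71-73 | T4 73-74 | T5 74-76 | T6 76-78 | T5 78-80 | T6 80-81 | T5 81-83 |
Completion: T1=32  T2=65  T3=26  T4=74  T5=83  T6=81  T7=52
Turnaround = completion − arrival: T1=31, T2=63, T3=19, T4=59, T5=68, T6=63, T7=33
Total turnaround = 31 + 63 + 19 + 59 + 68 + 63 + 33 = 336

336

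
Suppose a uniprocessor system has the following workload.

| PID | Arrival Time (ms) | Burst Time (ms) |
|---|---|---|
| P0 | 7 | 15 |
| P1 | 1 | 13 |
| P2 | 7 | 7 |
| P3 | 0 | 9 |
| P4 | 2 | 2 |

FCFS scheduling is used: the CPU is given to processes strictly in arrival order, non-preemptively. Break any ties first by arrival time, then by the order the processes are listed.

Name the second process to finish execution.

P1

Gantt: | P3 0-9 | P1 9-22 | P4 22-24 | P0 24-39 | P2 39-46 |
Completion: P0=39  P1=22  P2=46  P3=9  P4=24
Finish order: P3 → P1 → P4 → P0 → P2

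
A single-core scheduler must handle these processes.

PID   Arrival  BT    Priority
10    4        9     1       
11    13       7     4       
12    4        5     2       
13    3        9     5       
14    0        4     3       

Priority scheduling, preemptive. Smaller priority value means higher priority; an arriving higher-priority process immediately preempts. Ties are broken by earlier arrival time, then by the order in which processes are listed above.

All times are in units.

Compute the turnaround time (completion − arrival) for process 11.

12

Gantt: | 14 0-4 | 10 4-13 | 12 13-18 | 11 18-25 | 13 25-34 |
Completion: 10=13  11=25  12=18  13=34  14=4
Turnaround (C−A): 10=9  11=12  12=14  13=31  14=4
Turnaround(11) = completion − arrival = 25 − 13 = 12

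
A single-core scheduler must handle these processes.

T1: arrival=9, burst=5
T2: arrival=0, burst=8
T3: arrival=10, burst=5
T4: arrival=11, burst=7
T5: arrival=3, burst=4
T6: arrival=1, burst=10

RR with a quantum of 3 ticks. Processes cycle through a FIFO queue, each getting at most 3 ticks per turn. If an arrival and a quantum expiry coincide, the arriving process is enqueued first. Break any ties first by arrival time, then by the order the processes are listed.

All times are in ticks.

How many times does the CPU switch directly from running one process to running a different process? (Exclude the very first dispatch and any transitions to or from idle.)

15

Gantt: | T2 0-3 | T6 3-6 | T5 6-9 | T2 9-12 | T6 12-15 | T1 15-18 | T5 18-19 | T3 19-22 | T4 22-25 | T2 25-27 | T6 27-30 | T1 30-32 | T3 32-34 | T4 34-37 | T6 37-38 | T4 38-39 |
Completion: T1=32  T2=27  T3=34  T4=39  T5=19  T6=38
Turnaround (C−A): T1=23  T2=27  T3=24  T4=28  T5=16  T6=37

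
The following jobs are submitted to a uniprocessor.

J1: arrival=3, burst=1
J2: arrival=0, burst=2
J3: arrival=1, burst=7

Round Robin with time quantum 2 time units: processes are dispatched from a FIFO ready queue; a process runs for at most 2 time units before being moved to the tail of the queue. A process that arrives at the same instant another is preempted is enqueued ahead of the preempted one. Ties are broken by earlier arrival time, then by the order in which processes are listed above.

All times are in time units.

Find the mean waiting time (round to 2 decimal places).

1.00

Timeline: | J2 0-2 | J3 2-4 | J1 4-5 | J3 5-10 |
Completion: J1=5  J2=2  J3=10
Turnaround (C−A): J1=2  J2=2  J3=9
Waiting times: J1=1, J2=0, J3=2
Average waiting = (1+0+2) / 3 = 3/3 = 1.00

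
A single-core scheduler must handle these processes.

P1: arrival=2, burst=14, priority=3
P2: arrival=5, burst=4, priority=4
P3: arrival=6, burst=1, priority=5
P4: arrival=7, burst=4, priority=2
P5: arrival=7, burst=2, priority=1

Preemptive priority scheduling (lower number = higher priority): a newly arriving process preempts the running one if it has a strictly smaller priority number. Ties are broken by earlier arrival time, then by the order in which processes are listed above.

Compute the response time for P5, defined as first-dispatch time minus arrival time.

Timeline: | idle 0-2 | P1 2-7 | P5 7-9 | P4 9-13 | P1 13-22 | P2 22-26 | P3 26-27 |
Completion: P1=22  P2=26  P3=27  P4=13  P5=9
Response(P5) = first start − arrival = 7 − 7 = 0

0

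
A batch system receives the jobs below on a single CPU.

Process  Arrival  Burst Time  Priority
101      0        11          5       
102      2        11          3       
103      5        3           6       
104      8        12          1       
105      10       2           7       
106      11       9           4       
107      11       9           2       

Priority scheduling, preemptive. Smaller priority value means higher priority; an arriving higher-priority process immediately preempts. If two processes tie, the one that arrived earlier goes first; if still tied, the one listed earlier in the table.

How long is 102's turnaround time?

32

Schedule: | 101 0-2 | 102 2-8 | 104 8-20 | 107 20-29 | 102 29-34 | 106 34-43 | 101 43-52 | 103 52-55 | 105 55-57 |
Completion: 101=52  102=34  103=55  104=20  105=57  106=43  107=29
Turnaround(102) = completion − arrival = 34 − 2 = 32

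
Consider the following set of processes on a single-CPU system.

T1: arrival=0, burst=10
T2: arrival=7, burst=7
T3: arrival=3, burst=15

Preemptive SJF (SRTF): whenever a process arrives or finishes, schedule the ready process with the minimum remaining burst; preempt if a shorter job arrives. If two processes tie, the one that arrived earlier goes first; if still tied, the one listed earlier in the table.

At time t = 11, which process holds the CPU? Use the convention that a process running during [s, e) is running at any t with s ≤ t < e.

Schedule: | T1 0-10 | T2 10-17 | T3 17-32 |
Completion: T1=10  T2=17  T3=32

T2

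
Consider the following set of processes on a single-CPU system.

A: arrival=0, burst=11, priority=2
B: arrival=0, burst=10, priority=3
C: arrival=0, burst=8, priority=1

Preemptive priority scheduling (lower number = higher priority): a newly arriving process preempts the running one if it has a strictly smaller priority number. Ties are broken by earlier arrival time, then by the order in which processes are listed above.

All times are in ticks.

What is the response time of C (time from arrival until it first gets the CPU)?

Timeline: | C 0-8 | A 8-19 | B 19-29 |
Completion: A=19  B=29  C=8
Turnaround (C−A): A=19  B=29  C=8
Response(C) = first start − arrival = 0 − 0 = 0

0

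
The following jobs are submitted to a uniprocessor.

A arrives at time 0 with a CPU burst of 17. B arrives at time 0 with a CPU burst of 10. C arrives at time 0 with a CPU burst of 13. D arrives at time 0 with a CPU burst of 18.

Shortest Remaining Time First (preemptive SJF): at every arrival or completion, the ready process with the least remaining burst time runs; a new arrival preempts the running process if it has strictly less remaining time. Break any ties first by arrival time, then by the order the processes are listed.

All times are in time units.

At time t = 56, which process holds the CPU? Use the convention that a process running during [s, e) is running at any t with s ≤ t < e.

Schedule: | B 0-10 | C 10-23 | A 23-40 | D 40-58 |
Completion: A=40  B=10  C=23  D=58
Turnaround (C−A): A=40  B=10  C=23  D=58

D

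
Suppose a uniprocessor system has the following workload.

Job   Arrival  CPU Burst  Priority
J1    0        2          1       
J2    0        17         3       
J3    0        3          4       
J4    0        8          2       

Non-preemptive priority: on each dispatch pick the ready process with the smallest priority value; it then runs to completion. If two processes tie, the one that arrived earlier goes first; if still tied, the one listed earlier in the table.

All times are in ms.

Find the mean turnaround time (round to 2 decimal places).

Timeline: | J1 0-2 | J4 2-10 | J2 10-27 | J3 27-30 |
Completion: J1=2  J2=27  J3=30  J4=10
Turnaround (C−A): J1=2  J2=27  J3=30  J4=10
Turnaround times: J1=2, J2=27, J3=30, J4=10
Average turnaround = (2+27+30+10) / 4 = 69/4 = 17.25

17.25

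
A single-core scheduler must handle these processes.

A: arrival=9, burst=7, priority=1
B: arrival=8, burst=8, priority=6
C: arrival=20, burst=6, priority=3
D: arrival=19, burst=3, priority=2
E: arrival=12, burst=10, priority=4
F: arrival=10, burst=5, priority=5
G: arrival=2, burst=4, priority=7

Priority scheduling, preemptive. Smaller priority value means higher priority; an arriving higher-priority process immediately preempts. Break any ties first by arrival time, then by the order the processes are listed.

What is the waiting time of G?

0

Timeline: | idle 0-2 | G 2-6 | idle 6-8 | B 8-9 | A 9-16 | E 16-19 | D 19-22 | C 22-28 | E 28-35 | F 35-40 | B 40-47 |
Completion: A=16  B=47  C=28  D=22  E=35  F=40  G=6
Waiting(G) = turnaround − burst = 4 − 4 = 0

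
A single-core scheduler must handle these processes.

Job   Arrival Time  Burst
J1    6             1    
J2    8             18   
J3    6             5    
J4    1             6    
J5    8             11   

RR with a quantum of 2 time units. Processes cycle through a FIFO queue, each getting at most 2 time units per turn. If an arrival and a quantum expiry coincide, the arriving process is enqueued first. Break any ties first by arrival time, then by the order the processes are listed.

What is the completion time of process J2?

Schedule: | idle 0-1 | J4 1-7 | J1 7-8 | J3 8-10 | J2 10-12 | J5 12-14 | J3 14-16 | J2 16-18 | J5 18-20 | J3 20-21 | J2 21-23 | J5 23-25 | J2 25-27 | J5 27-29 | J2 29-31 | J5 31-33 | J2 33-35 | J5 35-36 | J2 36-42 |
Completion: J1=8  J2=42  J3=21  J4=7  J5=36
Turnaround (C−A): J1=2  J2=34  J3=15  J4=6  J5=28

42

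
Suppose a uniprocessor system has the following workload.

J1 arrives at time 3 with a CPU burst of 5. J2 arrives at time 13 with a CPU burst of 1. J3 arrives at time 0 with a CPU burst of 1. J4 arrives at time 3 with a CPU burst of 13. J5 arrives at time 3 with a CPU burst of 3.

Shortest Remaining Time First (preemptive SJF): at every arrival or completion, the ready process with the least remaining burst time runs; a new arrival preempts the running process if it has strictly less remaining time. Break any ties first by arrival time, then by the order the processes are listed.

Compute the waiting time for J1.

3

Timeline: | J3 0-1 | idle 1-3 | J5 3-6 | J1 6-11 | J4 11-13 | J2 13-14 | J4 14-25 |
Completion: J1=11  J2=14  J3=1  J4=25  J5=6
Turnaround (C−A): J1=8  J2=1  J3=1  J4=22  J5=3
Waiting(J1) = turnaround − burst = 8 − 5 = 3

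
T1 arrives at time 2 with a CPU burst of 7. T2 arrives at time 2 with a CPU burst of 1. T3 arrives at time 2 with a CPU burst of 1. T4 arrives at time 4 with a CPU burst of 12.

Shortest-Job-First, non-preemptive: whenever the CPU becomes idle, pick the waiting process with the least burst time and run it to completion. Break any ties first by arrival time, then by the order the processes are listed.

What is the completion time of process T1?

Timeline: | idle 0-2 | T2 2-3 | T3 3-4 | T1 4-11 | T4 11-23 |
Completion: T1=11  T2=3  T3=4  T4=23
Turnaround (C−A): T1=9  T2=1  T3=2  T4=19

11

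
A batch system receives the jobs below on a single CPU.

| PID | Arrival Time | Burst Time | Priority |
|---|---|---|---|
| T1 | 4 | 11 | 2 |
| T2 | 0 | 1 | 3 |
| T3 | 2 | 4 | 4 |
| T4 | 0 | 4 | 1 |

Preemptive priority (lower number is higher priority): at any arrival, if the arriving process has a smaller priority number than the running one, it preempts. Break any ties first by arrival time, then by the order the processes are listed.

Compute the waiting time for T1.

Schedule: | T4 0-4 | T1 4-15 | T2 15-16 | T3 16-20 |
Completion: T1=15  T2=16  T3=20  T4=4
Waiting(T1) = turnaround − burst = 11 − 11 = 0

0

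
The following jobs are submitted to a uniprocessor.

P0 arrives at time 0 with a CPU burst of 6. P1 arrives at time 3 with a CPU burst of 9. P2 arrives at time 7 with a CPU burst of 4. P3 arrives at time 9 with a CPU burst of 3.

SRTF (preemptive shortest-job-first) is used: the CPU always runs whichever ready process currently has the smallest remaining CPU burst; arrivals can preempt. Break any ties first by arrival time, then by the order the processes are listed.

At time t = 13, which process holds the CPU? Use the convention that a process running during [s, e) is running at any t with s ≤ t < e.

Timeline: | P0 0-6 | P1 6-7 | P2 7-11 | P3 11-14 | P1 14-22 |
Completion: P0=6  P1=22  P2=11  P3=14
Turnaround (C−A): P0=6  P1=19  P2=4  P3=5

P3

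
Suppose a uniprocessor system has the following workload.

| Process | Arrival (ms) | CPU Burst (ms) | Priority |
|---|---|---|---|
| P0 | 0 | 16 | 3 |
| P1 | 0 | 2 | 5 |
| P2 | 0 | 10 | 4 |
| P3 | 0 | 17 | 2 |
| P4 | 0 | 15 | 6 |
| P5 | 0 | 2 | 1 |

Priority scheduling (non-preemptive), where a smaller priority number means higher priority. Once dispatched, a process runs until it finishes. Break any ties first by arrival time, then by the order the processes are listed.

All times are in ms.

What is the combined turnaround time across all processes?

210

Timeline: | P5 0-2 | P3 2-19 | P0 19-35 | P2 35-45 | P1 45-47 | P4 47-62 |
Completion: P0=35  P1=47  P2=45  P3=19  P4=62  P5=2
Turnaround = completion − arrival: P0=35, P1=47, P2=45, P3=19, P4=62, P5=2
Total turnaround = 35 + 47 + 45 + 19 + 62 + 2 = 210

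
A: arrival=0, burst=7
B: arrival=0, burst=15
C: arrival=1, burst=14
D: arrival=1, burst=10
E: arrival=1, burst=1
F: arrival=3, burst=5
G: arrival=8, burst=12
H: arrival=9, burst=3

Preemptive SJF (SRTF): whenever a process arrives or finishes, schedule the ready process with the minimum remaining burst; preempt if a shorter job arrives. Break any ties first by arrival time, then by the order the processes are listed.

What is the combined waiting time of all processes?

Timeline: | A 0-1 | E 1-2 | A 2-8 | F 8-9 | H 9-12 | F 12-16 | D 16-26 | G 26-38 | C 38-52 | B 52-67 |
Completion: A=8  B=67  C=52  D=26  E=2  F=16  G=38  H=12
Waiting = turnaround − burst: A=1, B=52, C=37, D=15, E=0, F=8, G=18, H=0
Total waiting = 1 + 52 + 37 + 15 + 0 + 8 + 18 + 0 = 131

131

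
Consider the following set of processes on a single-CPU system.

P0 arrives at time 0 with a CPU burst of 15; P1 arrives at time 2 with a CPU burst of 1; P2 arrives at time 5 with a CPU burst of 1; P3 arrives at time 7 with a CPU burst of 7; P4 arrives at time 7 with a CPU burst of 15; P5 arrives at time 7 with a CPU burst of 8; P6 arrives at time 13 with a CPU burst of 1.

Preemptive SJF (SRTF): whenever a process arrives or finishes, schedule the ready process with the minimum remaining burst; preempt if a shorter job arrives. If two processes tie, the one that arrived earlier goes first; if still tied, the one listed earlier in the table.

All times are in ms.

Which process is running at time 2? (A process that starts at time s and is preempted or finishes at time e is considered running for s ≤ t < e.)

P1

Schedule: | P0 0-2 | P1 2-3 | P0 3-5 | P2 5-6 | P0 6-7 | P3 7-14 | P6 14-15 | P5 15-23 | P0 23-33 | P4 33-48 |
Completion: P0=33  P1=3  P2=6  P3=14  P4=48  P5=23  P6=15
Turnaround (C−A): P0=33  P1=1  P2=1  P3=7  P4=41  P5=16  P6=2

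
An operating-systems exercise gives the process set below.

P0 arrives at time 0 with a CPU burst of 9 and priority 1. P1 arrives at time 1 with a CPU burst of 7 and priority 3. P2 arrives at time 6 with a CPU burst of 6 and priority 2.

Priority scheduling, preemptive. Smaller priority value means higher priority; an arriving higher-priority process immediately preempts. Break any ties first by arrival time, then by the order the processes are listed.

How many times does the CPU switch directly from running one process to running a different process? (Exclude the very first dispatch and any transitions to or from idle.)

Schedule: | P0 0-9 | P2 9-15 | P1 15-22 |
Completion: P0=9  P1=22  P2=15

2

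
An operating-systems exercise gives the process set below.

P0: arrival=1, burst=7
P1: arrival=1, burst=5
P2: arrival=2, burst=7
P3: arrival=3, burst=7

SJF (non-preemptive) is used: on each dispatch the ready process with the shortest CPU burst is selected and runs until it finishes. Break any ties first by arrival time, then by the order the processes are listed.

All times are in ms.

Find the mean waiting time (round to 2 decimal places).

Timeline: | idle 0-1 | P1 1-6 | P0 6-13 | P2 13-20 | P3 20-27 |
Completion: P0=13  P1=6  P2=20  P3=27
Turnaround (C−A): P0=12  P1=5  P2=18  P3=24
Waiting times: P0=5, P1=0, P2=11, P3=17
Average waiting = (5+0+11+17) / 4 = 33/4 = 8.25

8.25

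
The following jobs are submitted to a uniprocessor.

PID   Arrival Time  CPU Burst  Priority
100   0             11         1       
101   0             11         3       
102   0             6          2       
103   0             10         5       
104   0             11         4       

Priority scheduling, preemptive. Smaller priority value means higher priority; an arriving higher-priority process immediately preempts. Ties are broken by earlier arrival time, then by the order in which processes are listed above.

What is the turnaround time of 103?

49

Gantt: | 100 0-11 | 102 11-17 | 101 17-28 | 104 28-39 | 103 39-49 |
Completion: 100=11  101=28  102=17  103=49  104=39
Turnaround (C−A): 100=11  101=28  102=17  103=49  104=39
Turnaround(103) = completion − arrival = 49 − 0 = 49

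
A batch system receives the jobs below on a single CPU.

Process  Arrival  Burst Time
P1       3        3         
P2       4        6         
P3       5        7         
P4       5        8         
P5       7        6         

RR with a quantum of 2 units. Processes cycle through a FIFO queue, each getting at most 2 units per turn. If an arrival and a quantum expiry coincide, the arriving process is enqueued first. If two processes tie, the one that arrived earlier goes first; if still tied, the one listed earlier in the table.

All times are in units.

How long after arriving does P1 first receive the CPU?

0

Gantt: | idle 0-3 | P1 3-5 | P2 5-7 | P3 7-9 | P4 9-11 | P1 11-12 | P5 12-14 | P2 14-16 | P3 16-18 | P4 18-20 | P5 20-22 | P2 22-24 | P3 24-26 | P4 26-28 | P5 28-30 | P3 30-31 | P4 31-33 |
Completion: P1=12  P2=24  P3=31  P4=33  P5=30
Response(P1) = first start − arrival = 3 − 3 = 0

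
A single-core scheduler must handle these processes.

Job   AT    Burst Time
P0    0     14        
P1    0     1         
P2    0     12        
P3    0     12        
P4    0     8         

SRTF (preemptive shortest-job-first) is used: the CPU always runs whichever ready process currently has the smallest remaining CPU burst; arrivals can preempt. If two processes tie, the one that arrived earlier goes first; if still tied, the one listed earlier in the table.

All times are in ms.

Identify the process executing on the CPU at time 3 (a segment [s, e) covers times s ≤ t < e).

P4

Schedule: | P1 0-1 | P4 1-9 | P2 9-21 | P3 21-33 | P0 33-47 |
Completion: P0=47  P1=1  P2=21  P3=33  P4=9
Turnaround (C−A): P0=47  P1=1  P2=21  P3=33  P4=9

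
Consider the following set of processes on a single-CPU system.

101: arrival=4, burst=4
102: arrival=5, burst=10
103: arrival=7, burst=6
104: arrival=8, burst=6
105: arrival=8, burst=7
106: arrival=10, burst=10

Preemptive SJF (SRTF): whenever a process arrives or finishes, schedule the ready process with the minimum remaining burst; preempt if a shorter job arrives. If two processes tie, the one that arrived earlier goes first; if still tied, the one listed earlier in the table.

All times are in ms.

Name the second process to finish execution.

103

Schedule: | idle 0-4 | 101 4-8 | 103 8-14 | 104 14-20 | 105 20-27 | 102 27-37 | 106 37-47 |
Completion: 101=8  102=37  103=14  104=20  105=27  106=47
Turnaround (C−A): 101=4  102=32  103=7  104=12  105=19  106=37
Finish order: 101 → 103 → 104 → 105 → 102 → 106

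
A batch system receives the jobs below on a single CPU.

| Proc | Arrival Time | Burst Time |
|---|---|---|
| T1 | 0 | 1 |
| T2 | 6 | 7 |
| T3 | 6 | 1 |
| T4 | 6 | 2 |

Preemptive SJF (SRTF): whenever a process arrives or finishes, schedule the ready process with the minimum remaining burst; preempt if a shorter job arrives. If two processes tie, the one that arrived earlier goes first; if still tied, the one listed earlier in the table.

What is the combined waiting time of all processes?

Schedule: | T1 0-1 | idle 1-6 | T3 6-7 | T4 7-9 | T2 9-16 |
Completion: T1=1  T2=16  T3=7  T4=9
Waiting = turnaround − burst: T1=0, T2=3, T3=0, T4=1
Total waiting = 0 + 3 + 0 + 1 = 4

4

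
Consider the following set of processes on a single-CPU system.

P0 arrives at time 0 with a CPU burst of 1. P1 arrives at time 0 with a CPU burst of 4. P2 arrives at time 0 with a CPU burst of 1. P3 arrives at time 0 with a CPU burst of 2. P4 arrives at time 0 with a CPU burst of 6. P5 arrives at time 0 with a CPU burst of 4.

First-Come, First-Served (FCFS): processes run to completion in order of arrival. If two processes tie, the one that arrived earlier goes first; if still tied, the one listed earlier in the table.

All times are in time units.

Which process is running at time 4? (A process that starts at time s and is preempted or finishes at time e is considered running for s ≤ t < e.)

P1

Timeline: | P0 0-1 | P1 1-5 | P2 5-6 | P3 6-8 | P4 8-14 | P5 14-18 |
Completion: P0=1  P1=5  P2=6  P3=8  P4=14  P5=18
Turnaround (C−A): P0=1  P1=5  P2=6  P3=8  P4=14  P5=18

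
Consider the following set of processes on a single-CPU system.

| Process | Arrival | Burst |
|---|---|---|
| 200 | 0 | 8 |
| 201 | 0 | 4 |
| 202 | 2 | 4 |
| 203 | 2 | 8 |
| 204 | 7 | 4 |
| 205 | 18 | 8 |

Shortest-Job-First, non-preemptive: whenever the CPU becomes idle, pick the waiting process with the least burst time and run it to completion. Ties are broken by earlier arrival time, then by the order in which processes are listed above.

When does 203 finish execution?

28

Timeline: | 201 0-4 | 202 4-8 | 204 8-12 | 200 12-20 | 203 20-28 | 205 28-36 |
Completion: 200=20  201=4  202=8  203=28  204=12  205=36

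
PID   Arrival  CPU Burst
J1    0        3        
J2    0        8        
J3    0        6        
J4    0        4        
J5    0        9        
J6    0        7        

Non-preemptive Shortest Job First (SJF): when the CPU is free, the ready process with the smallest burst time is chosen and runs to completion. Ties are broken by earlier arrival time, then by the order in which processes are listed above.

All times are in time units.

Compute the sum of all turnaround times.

108

Gantt: | J1 0-3 | J4 3-7 | J3 7-13 | J6 13-20 | J2 20-28 | J5 28-37 |
Completion: J1=3  J2=28  J3=13  J4=7  J5=37  J6=20
Turnaround = completion − arrival: J1=3, J2=28, J3=13, J4=7, J5=37, J6=20
Total turnaround = 3 + 28 + 13 + 7 + 37 + 20 = 108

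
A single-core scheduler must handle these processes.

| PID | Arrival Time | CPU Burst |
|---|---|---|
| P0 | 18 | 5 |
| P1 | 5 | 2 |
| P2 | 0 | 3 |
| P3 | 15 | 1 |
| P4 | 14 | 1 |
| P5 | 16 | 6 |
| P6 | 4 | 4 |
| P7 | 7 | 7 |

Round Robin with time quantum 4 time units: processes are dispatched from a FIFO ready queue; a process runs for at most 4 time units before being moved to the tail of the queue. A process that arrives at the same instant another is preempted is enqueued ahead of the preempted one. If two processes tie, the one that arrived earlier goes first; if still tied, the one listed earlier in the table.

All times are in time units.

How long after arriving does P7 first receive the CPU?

Gantt: | P2 0-3 | idle 3-4 | P6 4-8 | P1 8-10 | P7 10-14 | P4 14-15 | P7 15-18 | P3 18-19 | P5 19-23 | P0 23-27 | P5 27-29 | P0 29-30 |
Completion: P0=30  P1=10  P2=3  P3=19  P4=15  P5=29  P6=8  P7=18
Turnaround (C−A): P0=12  P1=5  P2=3  P3=4  P4=1  P5=13  P6=4  P7=11
Response(P7) = first start − arrival = 10 − 7 = 3

3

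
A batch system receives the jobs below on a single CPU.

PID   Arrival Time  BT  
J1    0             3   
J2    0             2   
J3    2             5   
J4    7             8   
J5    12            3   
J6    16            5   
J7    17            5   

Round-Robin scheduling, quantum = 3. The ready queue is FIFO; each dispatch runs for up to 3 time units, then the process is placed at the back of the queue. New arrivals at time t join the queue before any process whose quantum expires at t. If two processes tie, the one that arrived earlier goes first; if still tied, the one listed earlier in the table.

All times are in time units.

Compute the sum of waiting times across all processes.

39

Schedule: | J1 0-3 | J2 3-5 | J3 5-8 | J4 8-11 | J3 11-13 | J4 13-16 | J5 16-19 | J6 19-22 | J4 22-24 | J7 24-27 | J6 27-29 | J7 29-31 |
Completion: J1=3  J2=5  J3=13  J4=24  J5=19  J6=29  J7=31
Turnaround (C−A): J1=3  J2=5  J3=11  J4=17  J5=7  J6=13  J7=14
Waiting = turnaround − burst: J1=0, J2=3, J3=6, J4=9, J5=4, J6=8, J7=9
Total waiting = 0 + 3 + 6 + 9 + 4 + 8 + 9 = 39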